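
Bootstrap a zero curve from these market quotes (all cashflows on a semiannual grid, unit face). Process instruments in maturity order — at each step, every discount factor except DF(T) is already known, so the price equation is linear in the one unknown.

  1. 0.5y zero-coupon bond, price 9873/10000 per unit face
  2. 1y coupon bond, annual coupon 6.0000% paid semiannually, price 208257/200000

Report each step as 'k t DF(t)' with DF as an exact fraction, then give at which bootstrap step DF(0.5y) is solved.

1 1/2 9873/10000
2 1 4911/5000
DF(0.5y) is solved at step 1

step 1 [0.5y] zero: DF = P = 9873/10000 ≈ 0.987300
step 2 [1y] bond c/2=3/100: DF=(208257/200000 − 3/100·(0.987300))/(1+3/100) = 4911/5000 ≈ 0.982200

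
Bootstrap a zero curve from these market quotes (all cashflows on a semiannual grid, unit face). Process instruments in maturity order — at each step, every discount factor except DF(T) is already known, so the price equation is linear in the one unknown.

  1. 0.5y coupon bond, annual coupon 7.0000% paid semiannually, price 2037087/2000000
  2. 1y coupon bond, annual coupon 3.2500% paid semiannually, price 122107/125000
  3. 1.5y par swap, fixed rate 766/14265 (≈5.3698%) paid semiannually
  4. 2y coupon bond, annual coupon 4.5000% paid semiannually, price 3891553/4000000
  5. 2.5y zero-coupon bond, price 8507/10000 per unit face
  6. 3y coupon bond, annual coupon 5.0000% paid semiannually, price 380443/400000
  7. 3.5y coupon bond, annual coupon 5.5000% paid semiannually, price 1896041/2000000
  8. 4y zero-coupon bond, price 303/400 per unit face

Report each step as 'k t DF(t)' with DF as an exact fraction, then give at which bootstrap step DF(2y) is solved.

1 1/2 9841/10000
2 1 1891/2000
3 3/2 4617/5000
4 2 8887/10000
5 5/2 8507/10000
6 3 8159/10000
7 7/2 7779/10000
8 4 303/400
DF(2y) is solved at step 4

step 1 [0.5y] bond c/2=7/200: DF=(2037087/2000000 − 7/200·(0))/(1+7/200) = 9841/10000 ≈ 0.984100
step 2 [1y] bond c/2=13/800: DF=(122107/125000 − 13/800·(0.984100))/(1+13/800) = 1891/2000 ≈ 0.945500
step 3 [1.5y] swap r/2=383/14265: DF=(1 − 383/14265·(0.984100+0.945500))/(1+383/14265) = 4617/5000 ≈ 0.923400
step 4 [2y] bond c/2=9/400: DF=(3891553/4000000 − 9/400·(0.984100+0.945500+0.923400))/(1+9/400) = 8887/10000 ≈ 0.888700
step 5 [2.5y] zero: DF = P = 8507/10000 ≈ 0.850700
step 6 [3y] bond c/2=1/40: DF=(380443/400000 − 1/40·(0.984100+0.945500+0.923400+0.888700+0.850700))/(1+1/40) = 8159/10000 ≈ 0.815900
step 7 [3.5y] bond c/2=11/400: DF=(1896041/2000000 − 11/400·(0.984100+0.945500+0.923400+0.888700+0.850700+0.815900))/(1+11/400) = 7779/10000 ≈ 0.777900
step 8 [4y] zero: DF = P = 303/400 ≈ 0.757500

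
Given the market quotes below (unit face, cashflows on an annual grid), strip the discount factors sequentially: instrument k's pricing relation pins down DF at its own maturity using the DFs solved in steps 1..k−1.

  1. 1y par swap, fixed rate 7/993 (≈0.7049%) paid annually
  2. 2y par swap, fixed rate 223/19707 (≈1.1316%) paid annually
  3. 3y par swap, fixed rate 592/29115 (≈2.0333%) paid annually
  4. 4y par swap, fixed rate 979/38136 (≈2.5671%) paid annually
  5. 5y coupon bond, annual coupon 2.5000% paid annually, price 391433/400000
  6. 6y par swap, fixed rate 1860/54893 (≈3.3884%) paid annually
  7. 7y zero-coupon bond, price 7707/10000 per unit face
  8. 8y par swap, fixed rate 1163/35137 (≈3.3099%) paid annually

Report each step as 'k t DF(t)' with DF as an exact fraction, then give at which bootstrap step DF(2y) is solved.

step 1 [1y] swap r/1=7/993: DF=(1 − 7/993·(0))/(1+7/993) = 993/1000 ≈ 0.993000
step 2 [2y] swap r/1=223/19707: DF=(1 − 223/19707·(0.993000))/(1+223/19707) = 9777/10000 ≈ 0.977700
step 3 [3y] swap r/1=592/29115: DF=(1 − 592/29115·(0.993000+0.977700))/(1+592/29115) = 588/625 ≈ 0.940800
step 4 [4y] swap r/1=979/38136: DF=(1 − 979/38136·(0.993000+0.977700+0.940800))/(1+979/38136) = 9021/10000 ≈ 0.902100
step 5 [5y] bond c/1=1/40: DF=(391433/400000 − 1/40·(0.993000+0.977700+0.940800+0.902100))/(1+1/40) = 8617/10000 ≈ 0.861700
step 6 [6y] swap r/1=1860/54893: DF=(1 − 1860/54893·(0.993000+0.977700+0.940800+0.902100+0.861700))/(1+1860/54893) = 407/500 ≈ 0.814000
step 7 [7y] zero: DF = P = 7707/10000 ≈ 0.770700
step 8 [8y] swap r/1=1163/35137: DF=(1 − 1163/35137·(0.993000+0.977700+0.940800+0.902100+0.861700+0.814000+0.770700))/(1+1163/35137) = 3837/5000 ≈ 0.767400

1 1 993/1000
2 2 9777/10000
3 3 588/625
4 4 9021/10000
5 5 8617/10000
6 6 407/500
7 7 7707/10000
8 8 3837/5000
DF(2y) is solved at step 2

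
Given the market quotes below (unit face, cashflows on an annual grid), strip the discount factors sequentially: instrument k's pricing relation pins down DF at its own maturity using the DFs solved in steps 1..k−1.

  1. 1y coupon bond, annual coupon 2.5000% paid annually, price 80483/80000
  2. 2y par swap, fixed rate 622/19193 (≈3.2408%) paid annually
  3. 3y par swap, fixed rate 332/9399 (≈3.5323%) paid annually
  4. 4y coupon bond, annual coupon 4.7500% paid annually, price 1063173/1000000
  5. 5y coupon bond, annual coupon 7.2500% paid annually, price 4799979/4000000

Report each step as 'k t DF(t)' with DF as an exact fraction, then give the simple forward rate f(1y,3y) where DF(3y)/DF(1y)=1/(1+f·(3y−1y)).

1 1 1963/2000
2 2 4689/5000
3 3 2251/2500
4 4 8871/10000
5 5 8683/10000
f(1y,3y) = ((1963/2000)/(2251/2500) − 1)/(2) = 811/18008 ≈ 4.5036%

step 1 [1y] bond c/1=1/40: DF=(80483/80000 − 1/40·(0))/(1+1/40) = 1963/2000 ≈ 0.981500
step 2 [2y] swap r/1=622/19193: DF=(1 − 622/19193·(0.981500))/(1+622/19193) = 4689/5000 ≈ 0.937800
step 3 [3y] swap r/1=332/9399: DF=(1 − 332/9399·(0.981500+0.937800))/(1+332/9399) = 2251/2500 ≈ 0.900400
step 4 [4y] bond c/1=19/400: DF=(1063173/1000000 − 19/400·(0.981500+0.937800+0.900400))/(1+19/400) = 8871/10000 ≈ 0.887100
step 5 [5y] bond c/1=29/400: DF=(4799979/4000000 − 29/400·(0.981500+0.937800+0.900400+0.887100))/(1+29/400) = 8683/10000 ≈ 0.868300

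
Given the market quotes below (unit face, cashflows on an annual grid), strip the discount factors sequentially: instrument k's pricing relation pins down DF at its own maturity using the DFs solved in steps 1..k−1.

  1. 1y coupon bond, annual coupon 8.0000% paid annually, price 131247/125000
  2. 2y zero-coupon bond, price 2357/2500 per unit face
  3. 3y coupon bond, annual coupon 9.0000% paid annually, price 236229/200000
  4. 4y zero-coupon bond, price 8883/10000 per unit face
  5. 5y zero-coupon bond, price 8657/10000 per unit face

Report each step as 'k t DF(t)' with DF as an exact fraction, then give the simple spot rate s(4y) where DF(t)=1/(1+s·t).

1 1 4861/5000
2 2 2357/2500
3 3 1851/2000
4 4 8883/10000
5 5 8657/10000
s(4y) = (1/(8883/10000) − 1)/(4) = 1117/35532 ≈ 3.1436%

step 1 [1y] bond c/1=2/25: DF=(131247/125000 − 2/25·(0))/(1+2/25) = 4861/5000 ≈ 0.972200
step 2 [2y] zero: DF = P = 2357/2500 ≈ 0.942800
step 3 [3y] bond c/1=9/100: DF=(236229/200000 − 9/100·(0.972200+0.942800))/(1+9/100) = 1851/2000 ≈ 0.925500
step 4 [4y] zero: DF = P = 8883/10000 ≈ 0.888300
step 5 [5y] zero: DF = P = 8657/10000 ≈ 0.865700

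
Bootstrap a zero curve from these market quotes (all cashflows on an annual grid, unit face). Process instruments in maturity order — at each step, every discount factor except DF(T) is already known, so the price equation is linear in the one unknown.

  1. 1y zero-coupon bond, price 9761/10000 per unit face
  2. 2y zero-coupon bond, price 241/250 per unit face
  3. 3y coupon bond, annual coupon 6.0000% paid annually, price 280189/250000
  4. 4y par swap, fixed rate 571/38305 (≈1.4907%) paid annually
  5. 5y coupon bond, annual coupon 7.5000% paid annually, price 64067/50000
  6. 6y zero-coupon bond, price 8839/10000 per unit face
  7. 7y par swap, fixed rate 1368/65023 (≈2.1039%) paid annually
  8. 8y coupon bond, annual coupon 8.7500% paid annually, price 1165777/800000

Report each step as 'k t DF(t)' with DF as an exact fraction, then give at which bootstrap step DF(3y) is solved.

1 1 9761/10000
2 2 241/250
3 3 379/400
4 4 9429/10000
5 5 9247/10000
6 6 8839/10000
7 7 1079/1250
8 8 1021/1250
DF(3y) is solved at step 3

step 1 [1y] zero: DF = P = 9761/10000 ≈ 0.976100
step 2 [2y] zero: DF = P = 241/250 ≈ 0.964000
step 3 [3y] bond c/1=3/50: DF=(280189/250000 − 3/50·(0.976100+0.964000))/(1+3/50) = 379/400 ≈ 0.947500
step 4 [4y] swap r/1=571/38305: DF=(1 − 571/38305·(0.976100+0.964000+0.947500))/(1+571/38305) = 9429/10000 ≈ 0.942900
step 5 [5y] bond c/1=3/40: DF=(64067/50000 − 3/40·(0.976100+0.964000+0.947500+0.942900))/(1+3/40) = 9247/10000 ≈ 0.924700
step 6 [6y] zero: DF = P = 8839/10000 ≈ 0.883900
step 7 [7y] swap r/1=1368/65023: DF=(1 − 1368/65023·(0.976100+0.964000+0.947500+0.942900+0.924700+0.883900))/(1+1368/65023) = 1079/1250 ≈ 0.863200
step 8 [8y] bond c/1=7/80: DF=(1165777/800000 − 7/80·(0.976100+0.964000+0.947500+0.942900+0.924700+0.883900+0.863200))/(1+7/80) = 1021/1250 ≈ 0.816800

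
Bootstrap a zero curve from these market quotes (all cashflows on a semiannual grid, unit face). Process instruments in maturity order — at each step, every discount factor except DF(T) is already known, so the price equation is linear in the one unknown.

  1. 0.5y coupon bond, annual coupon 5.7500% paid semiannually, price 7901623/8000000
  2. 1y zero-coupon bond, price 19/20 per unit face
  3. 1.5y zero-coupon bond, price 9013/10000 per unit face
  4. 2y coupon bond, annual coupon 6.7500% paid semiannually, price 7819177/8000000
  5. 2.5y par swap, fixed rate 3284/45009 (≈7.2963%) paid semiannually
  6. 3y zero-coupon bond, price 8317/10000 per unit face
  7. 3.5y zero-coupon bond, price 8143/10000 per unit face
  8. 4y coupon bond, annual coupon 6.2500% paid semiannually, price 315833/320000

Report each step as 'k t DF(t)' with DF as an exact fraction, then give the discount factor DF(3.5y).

1 1/2 9601/10000
2 1 19/20
3 3/2 9013/10000
4 2 8537/10000
5 5/2 4179/5000
6 3 8317/10000
7 7/2 8143/10000
8 4 1927/2500
DF(3.5y) = 8143/10000 ≈ 0.814300

step 1 [0.5y] bond c/2=23/800: DF=(7901623/8000000 − 23/800·(0))/(1+23/800) = 9601/10000 ≈ 0.960100
step 2 [1y] zero: DF = P = 19/20 ≈ 0.950000
step 3 [1.5y] zero: DF = P = 9013/10000 ≈ 0.901300
step 4 [2y] bond c/2=27/800: DF=(7819177/8000000 − 27/800·(0.960100+0.950000+0.901300))/(1+27/800) = 8537/10000 ≈ 0.853700
step 5 [2.5y] swap r/2=1642/45009: DF=(1 − 1642/45009·(0.960100+0.950000+0.901300+0.853700))/(1+1642/45009) = 4179/5000 ≈ 0.835800
step 6 [3y] zero: DF = P = 8317/10000 ≈ 0.831700
step 7 [3.5y] zero: DF = P = 8143/10000 ≈ 0.814300
step 8 [4y] bond c/2=1/32: DF=(315833/320000 − 1/32·(0.960100+0.950000+0.901300+0.853700+0.835800+0.831700+0.814300))/(1+1/32) = 1927/2500 ≈ 0.770800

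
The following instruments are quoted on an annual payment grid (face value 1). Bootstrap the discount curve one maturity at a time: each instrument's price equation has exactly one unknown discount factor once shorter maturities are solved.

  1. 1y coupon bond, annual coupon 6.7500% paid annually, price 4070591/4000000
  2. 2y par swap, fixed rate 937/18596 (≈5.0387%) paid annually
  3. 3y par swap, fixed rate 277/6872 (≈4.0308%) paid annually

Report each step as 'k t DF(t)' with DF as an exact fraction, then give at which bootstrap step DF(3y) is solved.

1 1 9533/10000
2 2 9063/10000
3 3 2223/2500
DF(3y) is solved at step 3

step 1 [1y] bond c/1=27/400: DF=(4070591/4000000 − 27/400·(0))/(1+27/400) = 9533/10000 ≈ 0.953300
step 2 [2y] swap r/1=937/18596: DF=(1 − 937/18596·(0.953300))/(1+937/18596) = 9063/10000 ≈ 0.906300
step 3 [3y] swap r/1=277/6872: DF=(1 − 277/6872·(0.953300+0.906300))/(1+277/6872) = 2223/2500 ≈ 0.889200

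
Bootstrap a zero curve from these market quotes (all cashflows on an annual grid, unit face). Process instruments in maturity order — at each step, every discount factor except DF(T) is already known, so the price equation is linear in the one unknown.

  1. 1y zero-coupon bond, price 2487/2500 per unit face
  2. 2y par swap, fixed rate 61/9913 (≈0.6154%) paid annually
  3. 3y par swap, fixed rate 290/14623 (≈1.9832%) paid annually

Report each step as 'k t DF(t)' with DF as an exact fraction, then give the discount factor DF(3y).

1 1 2487/2500
2 2 4939/5000
3 3 471/500
DF(3y) = 471/500 ≈ 0.942000

step 1 [1y] zero: DF = P = 2487/2500 ≈ 0.994800
step 2 [2y] swap r/1=61/9913: DF=(1 − 61/9913·(0.994800))/(1+61/9913) = 4939/5000 ≈ 0.987800
step 3 [3y] swap r/1=290/14623: DF=(1 − 290/14623·(0.994800+0.987800))/(1+290/14623) = 471/500 ≈ 0.942000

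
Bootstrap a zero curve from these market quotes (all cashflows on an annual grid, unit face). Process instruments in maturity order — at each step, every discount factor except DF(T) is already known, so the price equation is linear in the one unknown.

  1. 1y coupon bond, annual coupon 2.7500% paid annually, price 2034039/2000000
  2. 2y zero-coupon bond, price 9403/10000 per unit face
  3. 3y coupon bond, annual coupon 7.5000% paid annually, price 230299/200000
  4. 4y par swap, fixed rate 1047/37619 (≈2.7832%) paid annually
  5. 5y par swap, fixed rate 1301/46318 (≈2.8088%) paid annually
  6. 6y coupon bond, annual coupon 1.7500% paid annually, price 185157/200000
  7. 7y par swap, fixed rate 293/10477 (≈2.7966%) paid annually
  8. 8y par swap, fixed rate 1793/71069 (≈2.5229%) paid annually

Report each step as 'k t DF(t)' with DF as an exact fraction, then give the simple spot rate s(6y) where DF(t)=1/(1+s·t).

1 1 4949/5000
2 2 9403/10000
3 3 1873/2000
4 4 8953/10000
5 5 8699/10000
6 6 4151/5000
7 7 4121/5000
8 8 8207/10000
s(6y) = (1/(4151/5000) − 1)/(6) = 283/8302 ≈ 3.4088%

step 1 [1y] bond c/1=11/400: DF=(2034039/2000000 − 11/400·(0))/(1+11/400) = 4949/5000 ≈ 0.989800
step 2 [2y] zero: DF = P = 9403/10000 ≈ 0.940300
step 3 [3y] bond c/1=3/40: DF=(230299/200000 − 3/40·(0.989800+0.940300))/(1+3/40) = 1873/2000 ≈ 0.936500
step 4 [4y] swap r/1=1047/37619: DF=(1 − 1047/37619·(0.989800+0.940300+0.936500))/(1+1047/37619) = 8953/10000 ≈ 0.895300
step 5 [5y] swap r/1=1301/46318: DF=(1 − 1301/46318·(0.989800+0.940300+0.936500+0.895300))/(1+1301/46318) = 8699/10000 ≈ 0.869900
step 6 [6y] bond c/1=7/400: DF=(185157/200000 − 7/400·(0.989800+0.940300+0.936500+0.895300+0.869900))/(1+7/400) = 4151/5000 ≈ 0.830200
step 7 [7y] swap r/1=293/10477: DF=(1 − 293/10477·(0.989800+0.940300+0.936500+0.895300+0.869900+0.830200))/(1+293/10477) = 4121/5000 ≈ 0.824200
step 8 [8y] swap r/1=1793/71069: DF=(1 − 1793/71069·(0.989800+0.940300+0.936500+0.895300+0.869900+0.830200+0.824200))/(1+1793/71069) = 8207/10000 ≈ 0.820700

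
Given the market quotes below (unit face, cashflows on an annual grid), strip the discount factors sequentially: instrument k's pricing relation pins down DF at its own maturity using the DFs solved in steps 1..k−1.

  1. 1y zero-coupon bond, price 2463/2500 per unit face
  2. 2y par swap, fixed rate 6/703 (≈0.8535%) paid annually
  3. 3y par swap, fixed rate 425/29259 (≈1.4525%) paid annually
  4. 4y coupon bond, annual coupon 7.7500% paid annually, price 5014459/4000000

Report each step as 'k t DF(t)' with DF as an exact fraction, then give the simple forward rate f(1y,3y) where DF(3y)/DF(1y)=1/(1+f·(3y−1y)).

step 1 [1y] zero: DF = P = 2463/2500 ≈ 0.985200
step 2 [2y] swap r/1=6/703: DF=(1 − 6/703·(0.985200))/(1+6/703) = 1229/1250 ≈ 0.983200
step 3 [3y] swap r/1=425/29259: DF=(1 − 425/29259·(0.985200+0.983200))/(1+425/29259) = 383/400 ≈ 0.957500
step 4 [4y] bond c/1=31/400: DF=(5014459/4000000 − 31/400·(0.985200+0.983200+0.957500))/(1+31/400) = 953/1000 ≈ 0.953000

1 1 2463/2500
2 2 1229/1250
3 3 383/400
4 4 953/1000
f(1y,3y) = ((2463/2500)/(383/400) − 1)/(2) = 277/19150 ≈ 1.4465%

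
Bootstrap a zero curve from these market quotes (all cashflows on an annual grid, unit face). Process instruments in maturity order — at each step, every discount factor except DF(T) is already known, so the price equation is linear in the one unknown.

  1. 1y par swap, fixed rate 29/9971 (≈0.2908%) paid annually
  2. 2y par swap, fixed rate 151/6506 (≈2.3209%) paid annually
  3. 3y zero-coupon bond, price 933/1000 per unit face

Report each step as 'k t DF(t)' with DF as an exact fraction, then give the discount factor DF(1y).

step 1 [1y] swap r/1=29/9971: DF=(1 − 29/9971·(0))/(1+29/9971) = 9971/10000 ≈ 0.997100
step 2 [2y] swap r/1=151/6506: DF=(1 − 151/6506·(0.997100))/(1+151/6506) = 9547/10000 ≈ 0.954700
step 3 [3y] zero: DF = P = 933/1000 ≈ 0.933000

1 1 9971/10000
2 2 9547/10000
3 3 933/1000
DF(1y) = 9971/10000 ≈ 0.997100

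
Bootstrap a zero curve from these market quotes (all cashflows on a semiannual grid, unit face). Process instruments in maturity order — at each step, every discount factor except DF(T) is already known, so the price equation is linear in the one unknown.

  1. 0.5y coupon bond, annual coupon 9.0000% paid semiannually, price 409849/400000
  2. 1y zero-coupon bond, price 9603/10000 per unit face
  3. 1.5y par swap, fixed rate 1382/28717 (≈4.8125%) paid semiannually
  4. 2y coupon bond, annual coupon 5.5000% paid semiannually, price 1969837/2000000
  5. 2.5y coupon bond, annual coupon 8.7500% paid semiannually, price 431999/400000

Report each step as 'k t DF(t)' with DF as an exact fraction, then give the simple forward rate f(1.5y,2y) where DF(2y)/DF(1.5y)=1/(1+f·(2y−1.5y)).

step 1 [0.5y] bond c/2=9/200: DF=(409849/400000 − 9/200·(0))/(1+9/200) = 1961/2000 ≈ 0.980500
step 2 [1y] zero: DF = P = 9603/10000 ≈ 0.960300
step 3 [1.5y] swap r/2=691/28717: DF=(1 − 691/28717·(0.980500+0.960300))/(1+691/28717) = 9309/10000 ≈ 0.930900
step 4 [2y] bond c/2=11/400: DF=(1969837/2000000 − 11/400·(0.980500+0.960300+0.930900))/(1+11/400) = 8817/10000 ≈ 0.881700
step 5 [2.5y] bond c/2=7/160: DF=(431999/400000 − 7/160·(0.980500+0.960300+0.930900+0.881700))/(1+7/160) = 4387/5000 ≈ 0.877400

1 1/2 1961/2000
2 1 9603/10000
3 3/2 9309/10000
4 2 8817/10000
5 5/2 4387/5000
f(1.5y,2y) = ((9309/10000)/(8817/10000) − 1)/(1/2) = 328/2939 ≈ 11.1603%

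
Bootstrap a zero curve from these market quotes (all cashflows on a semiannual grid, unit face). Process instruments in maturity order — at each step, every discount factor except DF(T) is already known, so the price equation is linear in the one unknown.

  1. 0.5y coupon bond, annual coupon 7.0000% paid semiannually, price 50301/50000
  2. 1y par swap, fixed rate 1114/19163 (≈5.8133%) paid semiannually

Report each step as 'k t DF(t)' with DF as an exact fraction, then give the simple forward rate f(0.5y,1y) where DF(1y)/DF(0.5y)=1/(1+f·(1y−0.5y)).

step 1 [0.5y] bond c/2=7/200: DF=(50301/50000 − 7/200·(0))/(1+7/200) = 243/250 ≈ 0.972000
step 2 [1y] swap r/2=557/19163: DF=(1 − 557/19163·(0.972000))/(1+557/19163) = 9443/10000 ≈ 0.944300

1 1/2 243/250
2 1 9443/10000
f(0.5y,1y) = ((243/250)/(9443/10000) − 1)/(1/2) = 554/9443 ≈ 5.8668%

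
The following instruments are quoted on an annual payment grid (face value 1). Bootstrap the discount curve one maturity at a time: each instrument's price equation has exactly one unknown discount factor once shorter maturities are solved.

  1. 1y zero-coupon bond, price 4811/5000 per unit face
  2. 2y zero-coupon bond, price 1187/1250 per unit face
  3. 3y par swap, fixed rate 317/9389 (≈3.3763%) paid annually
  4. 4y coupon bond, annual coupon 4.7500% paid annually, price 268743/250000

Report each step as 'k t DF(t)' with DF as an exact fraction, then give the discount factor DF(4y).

step 1 [1y] zero: DF = P = 4811/5000 ≈ 0.962200
step 2 [2y] zero: DF = P = 1187/1250 ≈ 0.949600
step 3 [3y] swap r/1=317/9389: DF=(1 − 317/9389·(0.962200+0.949600))/(1+317/9389) = 9049/10000 ≈ 0.904900
step 4 [4y] bond c/1=19/400: DF=(268743/250000 − 19/400·(0.962200+0.949600+0.904900))/(1+19/400) = 1797/2000 ≈ 0.898500

1 1 4811/5000
2 2 1187/1250
3 3 9049/10000
4 4 1797/2000
DF(4y) = 1797/2000 ≈ 0.898500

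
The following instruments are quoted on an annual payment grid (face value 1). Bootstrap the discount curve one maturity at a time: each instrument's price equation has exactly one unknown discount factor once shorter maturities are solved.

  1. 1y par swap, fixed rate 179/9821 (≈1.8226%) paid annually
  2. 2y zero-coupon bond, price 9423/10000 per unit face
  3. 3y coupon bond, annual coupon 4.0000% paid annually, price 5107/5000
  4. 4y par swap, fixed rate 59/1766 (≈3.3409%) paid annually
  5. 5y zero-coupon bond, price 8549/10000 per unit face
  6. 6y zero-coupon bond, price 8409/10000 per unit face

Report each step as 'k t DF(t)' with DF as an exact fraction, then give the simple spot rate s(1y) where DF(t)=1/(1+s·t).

1 1 9821/10000
2 2 9423/10000
3 3 9081/10000
4 4 8761/10000
5 5 8549/10000
6 6 8409/10000
s(1y) = (1/(9821/10000) − 1)/(1) = 179/9821 ≈ 1.8226%

step 1 [1y] swap r/1=179/9821: DF=(1 − 179/9821·(0))/(1+179/9821) = 9821/10000 ≈ 0.982100
step 2 [2y] zero: DF = P = 9423/10000 ≈ 0.942300
step 3 [3y] bond c/1=1/25: DF=(5107/5000 − 1/25·(0.982100+0.942300))/(1+1/25) = 9081/10000 ≈ 0.908100
step 4 [4y] swap r/1=59/1766: DF=(1 − 59/1766·(0.982100+0.942300+0.908100))/(1+59/1766) = 8761/10000 ≈ 0.876100
step 5 [5y] zero: DF = P = 8549/10000 ≈ 0.854900
step 6 [6y] zero: DF = P = 8409/10000 ≈ 0.840900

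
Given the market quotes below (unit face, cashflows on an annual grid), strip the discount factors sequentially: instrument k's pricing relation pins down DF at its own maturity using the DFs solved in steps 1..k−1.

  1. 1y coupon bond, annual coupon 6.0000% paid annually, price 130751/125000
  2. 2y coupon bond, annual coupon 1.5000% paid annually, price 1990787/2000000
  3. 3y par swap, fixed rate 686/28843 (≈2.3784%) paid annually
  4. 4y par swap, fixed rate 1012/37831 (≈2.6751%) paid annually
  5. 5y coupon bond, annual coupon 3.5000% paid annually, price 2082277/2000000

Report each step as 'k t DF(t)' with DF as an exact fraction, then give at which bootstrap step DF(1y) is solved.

step 1 [1y] bond c/1=3/50: DF=(130751/125000 − 3/50·(0))/(1+3/50) = 2467/2500 ≈ 0.986800
step 2 [2y] bond c/1=3/200: DF=(1990787/2000000 − 3/200·(0.986800))/(1+3/200) = 9661/10000 ≈ 0.966100
step 3 [3y] swap r/1=686/28843: DF=(1 − 686/28843·(0.986800+0.966100))/(1+686/28843) = 4657/5000 ≈ 0.931400
step 4 [4y] swap r/1=1012/37831: DF=(1 − 1012/37831·(0.986800+0.966100+0.931400))/(1+1012/37831) = 2247/2500 ≈ 0.898800
step 5 [5y] bond c/1=7/200: DF=(2082277/2000000 − 7/200·(0.986800+0.966100+0.931400+0.898800))/(1+7/200) = 439/500 ≈ 0.878000

1 1 2467/2500
2 2 9661/10000
3 3 4657/5000
4 4 2247/2500
5 5 439/500
DF(1y) is solved at step 1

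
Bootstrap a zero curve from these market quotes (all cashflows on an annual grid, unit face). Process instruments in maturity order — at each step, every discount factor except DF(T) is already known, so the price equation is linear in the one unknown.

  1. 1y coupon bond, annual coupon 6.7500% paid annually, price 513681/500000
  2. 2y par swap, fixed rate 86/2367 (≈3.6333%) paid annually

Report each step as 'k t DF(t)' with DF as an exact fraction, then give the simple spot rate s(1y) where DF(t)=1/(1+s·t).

1 1 1203/1250
2 2 582/625
s(1y) = (1/(1203/1250) − 1)/(1) = 47/1203 ≈ 3.9069%

step 1 [1y] bond c/1=27/400: DF=(513681/500000 − 27/400·(0))/(1+27/400) = 1203/1250 ≈ 0.962400
step 2 [2y] swap r/1=86/2367: DF=(1 − 86/2367·(0.962400))/(1+86/2367) = 582/625 ≈ 0.931200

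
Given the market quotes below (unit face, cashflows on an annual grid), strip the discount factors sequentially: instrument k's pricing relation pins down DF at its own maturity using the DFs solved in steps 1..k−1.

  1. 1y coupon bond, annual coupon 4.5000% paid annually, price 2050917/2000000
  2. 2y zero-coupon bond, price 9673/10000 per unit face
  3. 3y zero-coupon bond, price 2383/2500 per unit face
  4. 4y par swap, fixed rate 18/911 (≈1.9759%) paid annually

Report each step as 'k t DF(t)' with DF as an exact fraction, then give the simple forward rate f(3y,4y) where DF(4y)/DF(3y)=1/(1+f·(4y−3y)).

1 1 9813/10000
2 2 9673/10000
3 3 2383/2500
4 4 2311/2500
f(3y,4y) = ((2383/2500)/(2311/2500) − 1)/(1) = 72/2311 ≈ 3.1155%

step 1 [1y] bond c/1=9/200: DF=(2050917/2000000 − 9/200·(0))/(1+9/200) = 9813/10000 ≈ 0.981300
step 2 [2y] zero: DF = P = 9673/10000 ≈ 0.967300
step 3 [3y] zero: DF = P = 2383/2500 ≈ 0.953200
step 4 [4y] swap r/1=18/911: DF=(1 − 18/911·(0.981300+0.967300+0.953200))/(1+18/911) = 2311/2500 ≈ 0.924400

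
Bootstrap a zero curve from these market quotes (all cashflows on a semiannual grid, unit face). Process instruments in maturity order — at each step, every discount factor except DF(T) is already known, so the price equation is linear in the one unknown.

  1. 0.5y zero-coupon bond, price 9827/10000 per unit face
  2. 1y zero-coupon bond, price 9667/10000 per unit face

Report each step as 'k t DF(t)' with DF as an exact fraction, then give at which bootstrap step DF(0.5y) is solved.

step 1 [0.5y] zero: DF = P = 9827/10000 ≈ 0.982700
step 2 [1y] zero: DF = P = 9667/10000 ≈ 0.966700

1 1/2 9827/10000
2 1 9667/10000
DF(0.5y) is solved at step 1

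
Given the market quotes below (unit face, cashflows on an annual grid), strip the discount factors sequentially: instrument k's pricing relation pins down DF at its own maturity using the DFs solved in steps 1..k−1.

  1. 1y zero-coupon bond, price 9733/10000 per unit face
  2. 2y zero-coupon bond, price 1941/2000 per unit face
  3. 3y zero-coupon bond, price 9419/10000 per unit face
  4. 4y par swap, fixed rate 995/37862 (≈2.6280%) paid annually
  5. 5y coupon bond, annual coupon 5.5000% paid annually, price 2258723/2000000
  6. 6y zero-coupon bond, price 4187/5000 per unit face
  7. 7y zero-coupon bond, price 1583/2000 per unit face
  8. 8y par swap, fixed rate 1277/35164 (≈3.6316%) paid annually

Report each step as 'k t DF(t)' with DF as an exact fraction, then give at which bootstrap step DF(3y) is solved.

step 1 [1y] zero: DF = P = 9733/10000 ≈ 0.973300
step 2 [2y] zero: DF = P = 1941/2000 ≈ 0.970500
step 3 [3y] zero: DF = P = 9419/10000 ≈ 0.941900
step 4 [4y] swap r/1=995/37862: DF=(1 − 995/37862·(0.973300+0.970500+0.941900))/(1+995/37862) = 1801/2000 ≈ 0.900500
step 5 [5y] bond c/1=11/200: DF=(2258723/2000000 − 11/200·(0.973300+0.970500+0.941900+0.900500))/(1+11/200) = 8731/10000 ≈ 0.873100
step 6 [6y] zero: DF = P = 4187/5000 ≈ 0.837400
step 7 [7y] zero: DF = P = 1583/2000 ≈ 0.791500
step 8 [8y] swap r/1=1277/35164: DF=(1 − 1277/35164·(0.973300+0.970500+0.941900+0.900500+0.873100+0.837400+0.791500))/(1+1277/35164) = 3723/5000 ≈ 0.744600

1 1 9733/10000
2 2 1941/2000
3 3 9419/10000
4 4 1801/2000
5 5 8731/10000
6 6 4187/5000
7 7 1583/2000
8 8 3723/5000
DF(3y) is solved at step 3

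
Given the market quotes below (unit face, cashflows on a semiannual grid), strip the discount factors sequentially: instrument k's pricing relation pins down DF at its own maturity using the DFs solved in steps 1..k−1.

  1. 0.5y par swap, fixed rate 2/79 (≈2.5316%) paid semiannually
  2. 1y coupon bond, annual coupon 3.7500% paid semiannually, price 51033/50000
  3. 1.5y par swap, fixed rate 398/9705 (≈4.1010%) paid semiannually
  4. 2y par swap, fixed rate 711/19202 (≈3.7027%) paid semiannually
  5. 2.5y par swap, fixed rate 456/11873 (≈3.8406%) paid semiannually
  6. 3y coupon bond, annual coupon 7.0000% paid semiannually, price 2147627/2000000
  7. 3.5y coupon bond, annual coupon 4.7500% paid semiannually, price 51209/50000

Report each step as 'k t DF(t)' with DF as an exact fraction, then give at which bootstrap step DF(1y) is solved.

step 1 [0.5y] swap r/2=1/79: DF=(1 − 1/79·(0))/(1+1/79) = 79/80 ≈ 0.987500
step 2 [1y] bond c/2=3/160: DF=(51033/50000 − 3/160·(0.987500))/(1+3/160) = 9837/10000 ≈ 0.983700
step 3 [1.5y] swap r/2=199/9705: DF=(1 − 199/9705·(0.987500+0.983700))/(1+199/9705) = 9403/10000 ≈ 0.940300
step 4 [2y] swap r/2=711/38404: DF=(1 − 711/38404·(0.987500+0.983700+0.940300))/(1+711/38404) = 9289/10000 ≈ 0.928900
step 5 [2.5y] swap r/2=228/11873: DF=(1 − 228/11873·(0.987500+0.983700+0.940300+0.928900))/(1+228/11873) = 568/625 ≈ 0.908800
step 6 [3y] bond c/2=7/200: DF=(2147627/2000000 − 7/200·(0.987500+0.983700+0.940300+0.928900+0.908800))/(1+7/200) = 8769/10000 ≈ 0.876900
step 7 [3.5y] bond c/2=19/800: DF=(51209/50000 − 19/800·(0.987500+0.983700+0.940300+0.928900+0.908800+0.876900))/(1+19/800) = 8699/10000 ≈ 0.869900

1 1/2 79/80
2 1 9837/10000
3 3/2 9403/10000
4 2 9289/10000
5 5/2 568/625
6 3 8769/10000
7 7/2 8699/10000
DF(1y) is solved at step 2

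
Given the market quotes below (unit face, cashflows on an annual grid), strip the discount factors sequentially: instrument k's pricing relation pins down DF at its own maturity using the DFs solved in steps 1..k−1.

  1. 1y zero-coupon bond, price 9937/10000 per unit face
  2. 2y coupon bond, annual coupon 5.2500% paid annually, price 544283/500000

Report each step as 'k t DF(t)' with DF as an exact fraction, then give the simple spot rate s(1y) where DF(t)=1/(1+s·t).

step 1 [1y] zero: DF = P = 9937/10000 ≈ 0.993700
step 2 [2y] bond c/1=21/400: DF=(544283/500000 − 21/400·(0.993700))/(1+21/400) = 9847/10000 ≈ 0.984700

1 1 9937/10000
2 2 9847/10000
s(1y) = (1/(9937/10000) − 1)/(1) = 63/9937 ≈ 0.6340%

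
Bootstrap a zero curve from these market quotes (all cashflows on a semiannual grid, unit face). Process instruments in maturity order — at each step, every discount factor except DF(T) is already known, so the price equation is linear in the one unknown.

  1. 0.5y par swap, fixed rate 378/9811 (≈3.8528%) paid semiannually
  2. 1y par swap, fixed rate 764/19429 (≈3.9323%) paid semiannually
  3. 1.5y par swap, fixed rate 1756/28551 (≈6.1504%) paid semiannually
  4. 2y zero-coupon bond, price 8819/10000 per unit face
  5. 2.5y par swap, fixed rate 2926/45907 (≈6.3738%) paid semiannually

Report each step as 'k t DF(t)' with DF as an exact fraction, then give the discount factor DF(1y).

step 1 [0.5y] swap r/2=189/9811: DF=(1 − 189/9811·(0))/(1+189/9811) = 9811/10000 ≈ 0.981100
step 2 [1y] swap r/2=382/19429: DF=(1 − 382/19429·(0.981100))/(1+382/19429) = 4809/5000 ≈ 0.961800
step 3 [1.5y] swap r/2=878/28551: DF=(1 − 878/28551·(0.981100+0.961800))/(1+878/28551) = 4561/5000 ≈ 0.912200
step 4 [2y] zero: DF = P = 8819/10000 ≈ 0.881900
step 5 [2.5y] swap r/2=1463/45907: DF=(1 − 1463/45907·(0.981100+0.961800+0.912200+0.881900))/(1+1463/45907) = 8537/10000 ≈ 0.853700

1 1/2 9811/10000
2 1 4809/5000
3 3/2 4561/5000
4 2 8819/10000
5 5/2 8537/10000
DF(1y) = 4809/5000 ≈ 0.961800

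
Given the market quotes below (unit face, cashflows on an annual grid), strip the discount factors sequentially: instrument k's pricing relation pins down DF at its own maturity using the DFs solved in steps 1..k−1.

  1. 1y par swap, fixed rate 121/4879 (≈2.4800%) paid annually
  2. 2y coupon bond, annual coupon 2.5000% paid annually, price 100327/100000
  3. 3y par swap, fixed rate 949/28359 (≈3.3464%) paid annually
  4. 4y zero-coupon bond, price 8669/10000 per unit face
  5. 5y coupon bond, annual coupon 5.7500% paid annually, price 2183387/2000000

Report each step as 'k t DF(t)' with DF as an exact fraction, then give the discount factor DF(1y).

1 1 4879/5000
2 2 191/200
3 3 9051/10000
4 4 8669/10000
5 5 831/1000
DF(1y) = 4879/5000 ≈ 0.975800

step 1 [1y] swap r/1=121/4879: DF=(1 − 121/4879·(0))/(1+121/4879) = 4879/5000 ≈ 0.975800
step 2 [2y] bond c/1=1/40: DF=(100327/100000 − 1/40·(0.975800))/(1+1/40) = 191/200 ≈ 0.955000
step 3 [3y] swap r/1=949/28359: DF=(1 − 949/28359·(0.975800+0.955000))/(1+949/28359) = 9051/10000 ≈ 0.905100
step 4 [4y] zero: DF = P = 8669/10000 ≈ 0.866900
step 5 [5y] bond c/1=23/400: DF=(2183387/2000000 − 23/400·(0.975800+0.955000+0.905100+0.866900))/(1+23/400) = 831/1000 ≈ 0.831000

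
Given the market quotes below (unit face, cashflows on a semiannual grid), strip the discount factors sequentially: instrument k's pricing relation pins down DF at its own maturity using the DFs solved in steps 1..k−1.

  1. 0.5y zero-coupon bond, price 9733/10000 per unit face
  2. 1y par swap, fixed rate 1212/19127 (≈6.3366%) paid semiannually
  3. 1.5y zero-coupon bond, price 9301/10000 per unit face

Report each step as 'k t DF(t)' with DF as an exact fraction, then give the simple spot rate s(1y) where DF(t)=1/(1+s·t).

1 1/2 9733/10000
2 1 4697/5000
3 3/2 9301/10000
s(1y) = (1/(4697/5000) − 1)/(1) = 303/4697 ≈ 6.4509%

step 1 [0.5y] zero: DF = P = 9733/10000 ≈ 0.973300
step 2 [1y] swap r/2=606/19127: DF=(1 − 606/19127·(0.973300))/(1+606/19127) = 4697/5000 ≈ 0.939400
step 3 [1.5y] zero: DF = P = 9301/10000 ≈ 0.930100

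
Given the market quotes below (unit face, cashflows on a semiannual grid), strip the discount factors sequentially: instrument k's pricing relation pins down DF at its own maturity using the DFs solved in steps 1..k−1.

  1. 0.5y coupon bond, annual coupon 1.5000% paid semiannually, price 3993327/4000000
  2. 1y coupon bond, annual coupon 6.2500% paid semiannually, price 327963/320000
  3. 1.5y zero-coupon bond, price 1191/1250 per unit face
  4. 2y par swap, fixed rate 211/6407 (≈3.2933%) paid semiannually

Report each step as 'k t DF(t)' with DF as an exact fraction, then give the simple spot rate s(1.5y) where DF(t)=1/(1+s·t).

step 1 [0.5y] bond c/2=3/400: DF=(3993327/4000000 − 3/400·(0))/(1+3/400) = 9909/10000 ≈ 0.990900
step 2 [1y] bond c/2=1/32: DF=(327963/320000 − 1/32·(0.990900))/(1+1/32) = 4819/5000 ≈ 0.963800
step 3 [1.5y] zero: DF = P = 1191/1250 ≈ 0.952800
step 4 [2y] swap r/2=211/12814: DF=(1 − 211/12814·(0.990900+0.963800+0.952800))/(1+211/12814) = 9367/10000 ≈ 0.936700

1 1/2 9909/10000
2 1 4819/5000
3 3/2 1191/1250
4 2 9367/10000
s(1.5y) = (1/(1191/1250) − 1)/(3/2) = 118/3573 ≈ 3.3025%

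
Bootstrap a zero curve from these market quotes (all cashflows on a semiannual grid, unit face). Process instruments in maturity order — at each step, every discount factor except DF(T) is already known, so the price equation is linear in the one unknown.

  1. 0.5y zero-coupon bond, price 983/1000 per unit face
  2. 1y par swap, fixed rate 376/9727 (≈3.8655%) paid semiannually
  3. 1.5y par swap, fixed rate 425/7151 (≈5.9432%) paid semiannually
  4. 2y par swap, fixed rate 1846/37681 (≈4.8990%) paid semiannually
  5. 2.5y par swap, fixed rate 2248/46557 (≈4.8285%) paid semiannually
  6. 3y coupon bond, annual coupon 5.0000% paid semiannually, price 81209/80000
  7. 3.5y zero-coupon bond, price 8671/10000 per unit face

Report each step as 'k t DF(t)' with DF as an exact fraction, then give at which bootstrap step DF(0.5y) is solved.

1 1/2 983/1000
2 1 1203/1250
3 3/2 183/200
4 2 9077/10000
5 5/2 2219/2500
6 3 548/625
7 7/2 8671/10000
DF(0.5y) is solved at step 1

step 1 [0.5y] zero: DF = P = 983/1000 ≈ 0.983000
step 2 [1y] swap r/2=188/9727: DF=(1 − 188/9727·(0.983000))/(1+188/9727) = 1203/1250 ≈ 0.962400
step 3 [1.5y] swap r/2=425/14302: DF=(1 − 425/14302·(0.983000+0.962400))/(1+425/14302) = 183/200 ≈ 0.915000
step 4 [2y] swap r/2=923/37681: DF=(1 − 923/37681·(0.983000+0.962400+0.915000))/(1+923/37681) = 9077/10000 ≈ 0.907700
step 5 [2.5y] swap r/2=1124/46557: DF=(1 − 1124/46557·(0.983000+0.962400+0.915000+0.907700))/(1+1124/46557) = 2219/2500 ≈ 0.887600
step 6 [3y] bond c/2=1/40: DF=(81209/80000 − 1/40·(0.983000+0.962400+0.915000+0.907700+0.887600))/(1+1/40) = 548/625 ≈ 0.876800
step 7 [3.5y] zero: DF = P = 8671/10000 ≈ 0.867100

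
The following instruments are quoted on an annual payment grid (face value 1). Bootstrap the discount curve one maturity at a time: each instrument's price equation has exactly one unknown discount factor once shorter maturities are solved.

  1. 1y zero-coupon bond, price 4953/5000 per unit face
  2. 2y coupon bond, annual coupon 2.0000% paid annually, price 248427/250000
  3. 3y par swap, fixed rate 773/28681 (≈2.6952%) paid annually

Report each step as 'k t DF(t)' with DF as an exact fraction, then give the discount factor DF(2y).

step 1 [1y] zero: DF = P = 4953/5000 ≈ 0.990600
step 2 [2y] bond c/1=1/50: DF=(248427/250000 − 1/50·(0.990600))/(1+1/50) = 2387/2500 ≈ 0.954800
step 3 [3y] swap r/1=773/28681: DF=(1 − 773/28681·(0.990600+0.954800))/(1+773/28681) = 9227/10000 ≈ 0.922700

1 1 4953/5000
2 2 2387/2500
3 3 9227/10000
DF(2y) = 2387/2500 ≈ 0.954800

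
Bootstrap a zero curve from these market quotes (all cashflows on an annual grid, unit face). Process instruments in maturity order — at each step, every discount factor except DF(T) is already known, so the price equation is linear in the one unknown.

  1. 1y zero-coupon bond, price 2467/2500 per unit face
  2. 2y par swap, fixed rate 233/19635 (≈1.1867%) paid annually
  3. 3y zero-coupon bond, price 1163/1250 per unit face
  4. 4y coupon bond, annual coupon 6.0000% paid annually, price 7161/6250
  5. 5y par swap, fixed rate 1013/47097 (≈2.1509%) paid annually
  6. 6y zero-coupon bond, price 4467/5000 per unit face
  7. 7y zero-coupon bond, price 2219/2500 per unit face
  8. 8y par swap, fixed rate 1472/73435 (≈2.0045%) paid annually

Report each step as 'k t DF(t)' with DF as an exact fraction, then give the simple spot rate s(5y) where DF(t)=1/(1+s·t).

step 1 [1y] zero: DF = P = 2467/2500 ≈ 0.986800
step 2 [2y] swap r/1=233/19635: DF=(1 − 233/19635·(0.986800))/(1+233/19635) = 9767/10000 ≈ 0.976700
step 3 [3y] zero: DF = P = 1163/1250 ≈ 0.930400
step 4 [4y] bond c/1=3/50: DF=(7161/6250 − 3/50·(0.986800+0.976700+0.930400))/(1+3/50) = 9171/10000 ≈ 0.917100
step 5 [5y] swap r/1=1013/47097: DF=(1 − 1013/47097·(0.986800+0.976700+0.930400+0.917100))/(1+1013/47097) = 8987/10000 ≈ 0.898700
step 6 [6y] zero: DF = P = 4467/5000 ≈ 0.893400
step 7 [7y] zero: DF = P = 2219/2500 ≈ 0.887600
step 8 [8y] swap r/1=1472/73435: DF=(1 − 1472/73435·(0.986800+0.976700+0.930400+0.917100+0.898700+0.893400+0.887600))/(1+1472/73435) = 533/625 ≈ 0.852800

1 1 2467/2500
2 2 9767/10000
3 3 1163/1250
4 4 9171/10000
5 5 8987/10000
6 6 4467/5000
7 7 2219/2500
8 8 533/625
s(5y) = (1/(8987/10000) − 1)/(5) = 1013/44935 ≈ 2.2544%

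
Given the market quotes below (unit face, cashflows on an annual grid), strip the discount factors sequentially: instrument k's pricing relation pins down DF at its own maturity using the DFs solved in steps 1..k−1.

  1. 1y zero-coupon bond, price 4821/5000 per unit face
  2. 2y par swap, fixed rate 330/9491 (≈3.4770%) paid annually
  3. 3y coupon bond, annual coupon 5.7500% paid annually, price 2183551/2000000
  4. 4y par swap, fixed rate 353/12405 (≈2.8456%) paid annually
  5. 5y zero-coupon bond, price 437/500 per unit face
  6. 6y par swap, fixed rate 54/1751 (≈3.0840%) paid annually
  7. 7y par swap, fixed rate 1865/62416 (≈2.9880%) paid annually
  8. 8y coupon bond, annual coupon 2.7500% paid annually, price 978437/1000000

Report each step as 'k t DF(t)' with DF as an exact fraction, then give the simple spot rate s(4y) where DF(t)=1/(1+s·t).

1 1 4821/5000
2 2 467/500
3 3 2323/2500
4 4 8941/10000
5 5 437/500
6 6 4163/5000
7 7 1627/2000
8 8 1963/2500
s(4y) = (1/(8941/10000) − 1)/(4) = 1059/35764 ≈ 2.9611%

step 1 [1y] zero: DF = P = 4821/5000 ≈ 0.964200
step 2 [2y] swap r/1=330/9491: DF=(1 − 330/9491·(0.964200))/(1+330/9491) = 467/500 ≈ 0.934000
step 3 [3y] bond c/1=23/400: DF=(2183551/2000000 − 23/400·(0.964200+0.934000))/(1+23/400) = 2323/2500 ≈ 0.929200
step 4 [4y] swap r/1=353/12405: DF=(1 − 353/12405·(0.964200+0.934000+0.929200))/(1+353/12405) = 8941/10000 ≈ 0.894100
step 5 [5y] zero: DF = P = 437/500 ≈ 0.874000
step 6 [6y] swap r/1=54/1751: DF=(1 − 54/1751·(0.964200+0.934000+0.929200+0.894100+0.874000))/(1+54/1751) = 4163/5000 ≈ 0.832600
step 7 [7y] swap r/1=1865/62416: DF=(1 − 1865/62416·(0.964200+0.934000+0.929200+0.894100+0.874000+0.832600))/(1+1865/62416) = 1627/2000 ≈ 0.813500
step 8 [8y] bond c/1=11/400: DF=(978437/1000000 − 11/400·(0.964200+0.934000+0.929200+0.894100+0.874000+0.832600+0.813500))/(1+11/400) = 1963/2500 ≈ 0.785200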